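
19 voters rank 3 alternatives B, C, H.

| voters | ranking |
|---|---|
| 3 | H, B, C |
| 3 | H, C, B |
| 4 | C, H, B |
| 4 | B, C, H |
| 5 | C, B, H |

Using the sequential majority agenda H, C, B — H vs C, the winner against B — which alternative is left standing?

C

Round 1: H vs C — 6–13, C advances.
Round 2: C vs B — 12–7, C advances.
The agenda winner is C.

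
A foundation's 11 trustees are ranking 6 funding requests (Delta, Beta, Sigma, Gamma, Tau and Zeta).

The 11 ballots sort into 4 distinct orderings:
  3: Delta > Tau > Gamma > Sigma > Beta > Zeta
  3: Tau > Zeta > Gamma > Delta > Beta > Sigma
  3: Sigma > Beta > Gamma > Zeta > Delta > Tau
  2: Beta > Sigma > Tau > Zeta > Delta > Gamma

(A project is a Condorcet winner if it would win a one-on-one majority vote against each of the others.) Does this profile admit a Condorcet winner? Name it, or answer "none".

none

Head-to-head results (11 reviewers):
Delta vs Beta: Delta, 6–5.
Delta vs Sigma: 3+3 = 6 for Delta, 5 for Sigma — Delta by 6–5.
Delta vs Gamma: Gamma, 6–5.
Delta vs Tau: 6 to 5, Delta.
Delta vs Zeta: Delta is ranked higher on 3 ballots, Zeta on 8. Zeta wins 8–3.
Beta vs Sigma: Beta preferred on 3+2 = 5 ballots; Sigma wins 6–5.
Beta vs Gamma: Beta is ranked higher on 3+2 = 5 ballots, Gamma on 6. Gamma wins 6–5.
Beta vs Tau: Tau wins 6–5.
Beta–Zeta: Beta 8–3.
Sigma vs Gamma: Gamma, 6–5.
Sigma vs Tau: 3+2 = 5 for Sigma, 6 for Tau — Tau by 6–5.
Sigma vs Zeta: 3+3+2 = 8 for Sigma, 3 for Zeta — Sigma by 8–3.
Gamma vs Tau: 3 to 8, Tau.
Gamma vs Zeta: 3+3 = 6 for Gamma, 5 for Zeta — Gamma by 6–5.
Tau–Zeta: Tau 8–3.
Every project loses at least once (Delta loses to Gamma; Beta loses to Delta; Sigma loses to Delta; Gamma loses to Tau; Tau loses to Delta; Zeta loses to Beta). The majority relation contains the cycle Delta beats Beta beats Zeta beats Delta, so there is no Condorcet winner.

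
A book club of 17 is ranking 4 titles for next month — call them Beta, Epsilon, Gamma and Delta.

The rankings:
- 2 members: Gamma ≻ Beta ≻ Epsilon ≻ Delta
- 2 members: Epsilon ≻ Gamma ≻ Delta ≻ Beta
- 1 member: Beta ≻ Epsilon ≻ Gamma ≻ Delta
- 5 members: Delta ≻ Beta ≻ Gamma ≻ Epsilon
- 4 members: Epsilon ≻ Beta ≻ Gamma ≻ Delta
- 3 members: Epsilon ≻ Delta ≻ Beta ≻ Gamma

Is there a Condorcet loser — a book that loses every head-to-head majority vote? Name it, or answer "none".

Pairwise majorities:
Beta vs Epsilon: Epsilon, 9–8.
Beta vs Gamma: 1+5+4+3 = 13 for Beta, 4 for Gamma — Beta by 13–4.
Beta vs Delta: Delta, 10–7.
Epsilon vs Gamma: Epsilon wins 10–7.
Epsilon vs Delta: Epsilon wins 12–5.
Gamma vs Delta: Gamma wins 9–8.
Every book wins at least one matchup (Beta beats Gamma; Epsilon beats Beta; Gamma beats Delta; Delta beats Beta), so there is no Condorcet loser.

none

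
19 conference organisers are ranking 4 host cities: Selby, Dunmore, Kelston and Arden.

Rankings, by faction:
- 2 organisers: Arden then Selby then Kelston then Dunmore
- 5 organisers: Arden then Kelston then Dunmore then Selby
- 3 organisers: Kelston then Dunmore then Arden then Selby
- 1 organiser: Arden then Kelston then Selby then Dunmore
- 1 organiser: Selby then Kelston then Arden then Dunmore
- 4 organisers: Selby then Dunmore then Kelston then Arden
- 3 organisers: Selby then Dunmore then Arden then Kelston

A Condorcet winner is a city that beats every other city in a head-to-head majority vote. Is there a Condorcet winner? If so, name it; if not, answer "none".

Check each pair by majority over 19 ballots:
Selby vs Dunmore: 11 to 8, Selby.
Selby vs Kelston: Selby is ranked higher on 2+1+4+3 = 10 ballots, Kelston on 9. Selby wins 10–9.
Selby vs Arden: Selby preferred on 1+4+3 = 8 ballots; Arden wins 11–8.
Dunmore vs Kelston: 7 to 12, Kelston.
Dunmore vs Arden: Dunmore preferred on 3+4+3 = 10 ballots; Dunmore wins 10–9.
Kelston vs Arden: 8 to 11, Arden.
Every city loses at least once (Selby loses to Arden; Dunmore loses to Selby; Kelston loses to Selby; Arden loses to Dunmore). The majority relation contains the cycle Selby → Dunmore → Arden → Selby, so there is no Condorcet winner.

none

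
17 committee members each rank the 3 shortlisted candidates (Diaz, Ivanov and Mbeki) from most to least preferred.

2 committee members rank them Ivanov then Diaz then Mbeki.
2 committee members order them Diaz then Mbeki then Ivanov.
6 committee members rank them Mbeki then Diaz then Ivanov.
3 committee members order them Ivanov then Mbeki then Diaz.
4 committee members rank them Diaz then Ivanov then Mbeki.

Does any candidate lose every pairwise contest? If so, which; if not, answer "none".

Pairwise majorities:
Diaz vs Ivanov: Diaz, 12–5.
Diaz vs Mbeki: Mbeki wins 9–8.
Ivanov–Mbeki: Ivanov 9–8.
Every candidate wins at least one matchup (Diaz beats Ivanov; Ivanov beats Mbeki; Mbeki beats Diaz), so there is no Condorcet loser.

none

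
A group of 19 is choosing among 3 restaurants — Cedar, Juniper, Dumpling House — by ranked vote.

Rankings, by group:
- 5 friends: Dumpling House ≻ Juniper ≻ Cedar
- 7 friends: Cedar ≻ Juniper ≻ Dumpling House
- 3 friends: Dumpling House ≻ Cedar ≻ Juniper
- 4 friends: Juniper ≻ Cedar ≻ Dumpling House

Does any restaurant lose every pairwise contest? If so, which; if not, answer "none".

Head-to-head results (19 friends):
Cedar vs Juniper: Cedar preferred on 7+3 = 10 ballots; Cedar wins 10–9.
Cedar vs Dumpling House: 7+4 = 11 for Cedar, 8 for Dumpling House — Cedar by 11–8.
Juniper vs Dumpling House: Juniper is ranked higher on 7+4 = 11 ballots, Dumpling House on 8. Juniper wins 11–8.
Dumpling House is beaten in every head-to-head and is the Condorcet loser.

Dumpling House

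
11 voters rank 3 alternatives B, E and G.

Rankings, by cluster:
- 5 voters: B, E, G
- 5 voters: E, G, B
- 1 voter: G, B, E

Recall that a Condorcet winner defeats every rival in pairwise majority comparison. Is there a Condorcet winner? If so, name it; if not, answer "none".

none

Check each pair by majority over 11 ballots:
B vs E: B preferred on 5+1 = 6 ballots; B wins 6–5.
B vs G: 5 for B, 6 for G — G by 6–5.
E vs G: E is ranked higher on 5+5 = 10 ballots, G on 1. E wins 10–1.
Every alternative loses at least once (B loses to G; E loses to B; G loses to E). The majority relation contains the cycle B beats E beats G beats B, so there is no Condorcet winner.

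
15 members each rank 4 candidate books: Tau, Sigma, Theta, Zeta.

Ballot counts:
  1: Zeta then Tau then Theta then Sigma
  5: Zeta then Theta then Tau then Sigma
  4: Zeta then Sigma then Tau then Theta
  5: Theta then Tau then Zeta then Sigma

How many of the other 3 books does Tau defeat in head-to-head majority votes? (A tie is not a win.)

1

Tau against each rival (15 members):
Tau vs Sigma: Tau preferred on 1+5+5 = 11 ballots; Tau wins 11–4.
Tau vs Theta: Theta wins 10–5.
Tau–Zeta: Zeta 10–5.
Tau beats Sigma; loses to Theta, Zeta — 1 pairwise win.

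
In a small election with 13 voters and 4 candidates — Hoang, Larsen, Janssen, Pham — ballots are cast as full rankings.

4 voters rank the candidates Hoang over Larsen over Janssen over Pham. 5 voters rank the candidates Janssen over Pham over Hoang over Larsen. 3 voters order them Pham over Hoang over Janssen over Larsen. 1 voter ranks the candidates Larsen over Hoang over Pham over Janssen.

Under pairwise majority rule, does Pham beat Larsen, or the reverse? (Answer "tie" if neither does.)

Ballots ranking Pham above Larsen: 5 + 3 = 8.
Ballots ranking Larsen above Pham: 13 − 8 = 5.
Pham wins the head-to-head 8–5.

Pham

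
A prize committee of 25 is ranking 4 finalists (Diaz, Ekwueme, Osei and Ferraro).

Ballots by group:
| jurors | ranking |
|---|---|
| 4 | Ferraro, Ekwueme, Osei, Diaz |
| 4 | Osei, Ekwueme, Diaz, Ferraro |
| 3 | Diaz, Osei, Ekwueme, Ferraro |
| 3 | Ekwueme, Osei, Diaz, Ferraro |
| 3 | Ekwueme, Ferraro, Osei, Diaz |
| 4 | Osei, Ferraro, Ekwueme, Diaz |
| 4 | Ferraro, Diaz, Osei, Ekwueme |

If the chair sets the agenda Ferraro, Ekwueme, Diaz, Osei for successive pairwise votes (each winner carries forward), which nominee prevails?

Round 1: Ferraro vs Ekwueme — 12–13, Ekwueme advances.
Round 2: Ekwueme vs Diaz — 18–7, Ekwueme advances.
Round 3: Ekwueme vs Osei — 10–15, Osei advances.
The agenda winner is Osei.

Osei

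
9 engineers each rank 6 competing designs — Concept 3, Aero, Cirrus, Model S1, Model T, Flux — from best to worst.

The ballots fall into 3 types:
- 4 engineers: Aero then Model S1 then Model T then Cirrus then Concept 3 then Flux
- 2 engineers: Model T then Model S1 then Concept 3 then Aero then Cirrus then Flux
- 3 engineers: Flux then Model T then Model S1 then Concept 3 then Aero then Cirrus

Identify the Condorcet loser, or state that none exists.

Flux

Pairwise majorities:
Concept 3 vs Aero: Concept 3 preferred on 2+3 = 5 ballots; Concept 3 wins 5–4.
Concept 3 vs Cirrus: 2+3 = 5 for Concept 3, 4 for Cirrus — Concept 3 by 5–4.
Concept 3 vs Model S1: Model S1 wins 9–0.
Concept 3 vs Model T: Model T, 9–0.
Concept 3 vs Flux: Concept 3 preferred on 4+2 = 6 ballots; Concept 3 wins 6–3.
Aero vs Cirrus: 9 to 0, Aero.
Aero vs Model S1: Model S1 wins 5–4.
Aero vs Model T: Model T, 5–4.
Aero–Flux: Aero 6–3.
Cirrus–Model S1: Model S1 9–0.
Cirrus–Model T: Model T 9–0.
Cirrus–Flux: Cirrus 6–3.
Model S1 vs Model T: 4 for Model S1, 5 for Model T — Model T by 5–4.
Model S1–Flux: Model S1 6–3.
Model T vs Flux: 4+2 = 6 for Model T, 3 for Flux — Model T by 6–3.
Only Flux has no wins; Flux is the Condorcet loser.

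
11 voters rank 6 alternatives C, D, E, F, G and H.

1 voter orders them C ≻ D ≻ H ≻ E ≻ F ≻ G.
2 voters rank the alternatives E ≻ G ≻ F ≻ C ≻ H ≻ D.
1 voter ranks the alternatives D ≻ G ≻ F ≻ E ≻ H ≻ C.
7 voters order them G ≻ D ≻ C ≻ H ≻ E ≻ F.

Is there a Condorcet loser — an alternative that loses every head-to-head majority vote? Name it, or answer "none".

F

Head-to-head results (11 voters):
C vs D: D wins 8–3.
C vs E: 8 to 3, C.
C vs F: 1+7 = 8 for C, 3 for F — C by 8–3.
C vs G: C is ranked higher on 1 ballot, G on 10. G wins 10–1.
C vs H: C wins 10–1.
D vs E: 9 to 2, D.
D vs F: 1+1+7 = 9 for D, 2 for F — D by 9–2.
D–G: G 9–2.
D vs H: D is ranked higher on 1+1+7 = 9 ballots, H on 2. D wins 9–2.
E vs F: E wins 10–1.
E vs G: E preferred on 1+2 = 3 ballots; G wins 8–3.
E–H: H 8–3.
F–G: G 10–1.
F vs H: H wins 8–3.
G vs H: G wins 10–1.
F is beaten in every head-to-head and is the Condorcet loser.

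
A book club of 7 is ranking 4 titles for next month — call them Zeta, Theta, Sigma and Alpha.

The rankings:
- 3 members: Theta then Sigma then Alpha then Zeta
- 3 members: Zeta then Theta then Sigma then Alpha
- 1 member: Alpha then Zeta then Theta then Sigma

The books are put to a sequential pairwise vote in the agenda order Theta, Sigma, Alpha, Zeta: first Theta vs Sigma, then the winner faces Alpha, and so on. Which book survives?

Round 1: Theta vs Sigma — 7–0, Theta advances.
Round 2: Theta vs Alpha — 6–1, Theta advances.
Round 3: Theta vs Zeta — 3–4, Zeta advances.
Zeta survives the agenda.

Zeta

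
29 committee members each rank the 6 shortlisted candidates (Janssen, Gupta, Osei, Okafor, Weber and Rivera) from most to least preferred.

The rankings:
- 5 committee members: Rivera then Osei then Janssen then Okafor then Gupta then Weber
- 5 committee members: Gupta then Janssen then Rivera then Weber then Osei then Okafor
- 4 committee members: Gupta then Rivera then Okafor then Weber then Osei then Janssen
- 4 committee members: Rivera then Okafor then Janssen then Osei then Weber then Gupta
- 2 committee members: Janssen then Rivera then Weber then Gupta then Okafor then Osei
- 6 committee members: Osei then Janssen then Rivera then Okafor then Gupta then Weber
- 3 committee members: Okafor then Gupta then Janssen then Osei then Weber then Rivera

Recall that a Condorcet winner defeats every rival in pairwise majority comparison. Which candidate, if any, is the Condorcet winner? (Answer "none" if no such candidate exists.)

Check each pair by majority over 29 ballots:
Janssen vs Gupta: Janssen preferred on 5+4+2+6 = 17 ballots; Janssen wins 17–12.
Janssen vs Osei: 5+4+2+3 = 14 for Janssen, 15 for Osei — Osei by 15–14.
Janssen vs Okafor: Janssen is ranked higher on 5+5+2+6 = 18 ballots, Okafor on 11. Janssen wins 18–11.
Janssen vs Weber: 5+5+4+2+6+3 = 25 for Janssen, 4 for Weber — Janssen by 25–4.
Janssen vs Rivera: 16 to 13, Janssen.
Gupta vs Osei: 14 to 15, Osei.
Gupta vs Okafor: Gupta preferred on 5+4+2 = 11 ballots; Okafor wins 18–11.
Gupta vs Weber: Gupta preferred on 5+5+4+6+3 = 23 ballots; Gupta wins 23–6.
Gupta vs Rivera: 12 to 17, Rivera.
Osei vs Okafor: Osei is ranked higher on 5+5+6 = 16 ballots, Okafor on 13. Osei wins 16–13.
Osei vs Weber: 18 to 11, Osei.
Osei vs Rivera: 6+3 = 9 for Osei, 20 for Rivera — Rivera by 20–9.
Okafor vs Weber: Okafor preferred on 5+4+4+6+3 = 22 ballots; Okafor wins 22–7.
Okafor vs Rivera: Okafor preferred on 3 ballots; Rivera wins 26–3.
Weber vs Rivera: Weber preferred on 3 ballots; Rivera wins 26–3.
Every candidate loses at least once (Janssen loses to Osei; Gupta loses to Janssen; Osei loses to Rivera; Okafor loses to Janssen; Weber loses to Janssen; Rivera loses to Janssen). The majority relation contains the cycle Janssen beats Rivera beats Osei beats Janssen, so there is no Condorcet winner.

none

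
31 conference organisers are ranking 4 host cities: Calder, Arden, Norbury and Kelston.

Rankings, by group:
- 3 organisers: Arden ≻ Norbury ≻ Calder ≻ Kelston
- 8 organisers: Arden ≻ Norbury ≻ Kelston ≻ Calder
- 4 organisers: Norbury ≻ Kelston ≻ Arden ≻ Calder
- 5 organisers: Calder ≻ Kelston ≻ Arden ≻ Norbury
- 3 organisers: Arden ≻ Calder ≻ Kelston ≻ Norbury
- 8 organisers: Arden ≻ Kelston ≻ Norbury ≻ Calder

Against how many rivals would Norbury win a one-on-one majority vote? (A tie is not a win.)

Norbury against each rival (31 organisers):
Norbury–Calder: Norbury 23–8.
Norbury vs Arden: 4 to 27, Arden.
Norbury vs Kelston: Norbury is ranked higher on 3+8+4 = 15 ballots, Kelston on 16. Kelston wins 16–15.
Norbury beats Calder; loses to Arden, Kelston — 1 pairwise win.

1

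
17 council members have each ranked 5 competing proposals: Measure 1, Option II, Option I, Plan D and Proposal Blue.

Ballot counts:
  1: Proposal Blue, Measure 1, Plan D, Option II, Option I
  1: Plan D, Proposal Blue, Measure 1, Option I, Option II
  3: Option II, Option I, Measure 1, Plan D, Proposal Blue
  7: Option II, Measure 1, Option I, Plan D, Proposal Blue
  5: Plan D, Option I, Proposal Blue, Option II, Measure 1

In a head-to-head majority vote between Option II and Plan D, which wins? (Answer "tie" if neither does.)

Option II

Ballots ranking Option II above Plan D: 3 + 7 = 10.
Ballots ranking Plan D above Option II: 17 − 10 = 7.
Option II wins the head-to-head 10–7.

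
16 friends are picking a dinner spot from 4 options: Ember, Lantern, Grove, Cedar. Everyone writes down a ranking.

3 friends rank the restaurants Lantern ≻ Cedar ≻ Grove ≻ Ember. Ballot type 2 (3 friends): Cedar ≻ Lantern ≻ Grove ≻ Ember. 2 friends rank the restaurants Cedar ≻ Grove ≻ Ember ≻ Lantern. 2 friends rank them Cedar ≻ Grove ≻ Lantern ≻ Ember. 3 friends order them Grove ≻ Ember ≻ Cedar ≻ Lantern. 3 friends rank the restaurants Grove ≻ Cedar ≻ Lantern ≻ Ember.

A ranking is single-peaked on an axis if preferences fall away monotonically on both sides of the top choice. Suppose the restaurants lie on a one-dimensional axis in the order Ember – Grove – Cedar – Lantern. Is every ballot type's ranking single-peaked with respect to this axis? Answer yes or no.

yes

Axis positions: Ember=1, Grove=2, Cedar=3, Lantern=4.
Ballot type 1 (peak Lantern at position 4): ranking walks positions 4-3-2-1, expanding outward from the peak — single-peaked.
Ballot type 2 (peak Cedar at position 3): ranking walks positions 3-4-2-1, expanding outward from the peak — single-peaked.
Ballot type 3 (peak Cedar at position 3): ranking walks positions 3-2-1-4, expanding outward from the peak — single-peaked.
Ballot type 4 (peak Cedar at position 3): ranking walks positions 3-2-4-1, expanding outward from the peak — single-peaked.
Ballot type 5 (peak Grove at position 2): ranking walks positions 2-1-3-4, expanding outward from the peak — single-peaked.
Ballot type 6 (peak Grove at position 2): ranking walks positions 2-3-4-1, expanding outward from the peak — single-peaked.
Every ranking is single-peaked on this axis.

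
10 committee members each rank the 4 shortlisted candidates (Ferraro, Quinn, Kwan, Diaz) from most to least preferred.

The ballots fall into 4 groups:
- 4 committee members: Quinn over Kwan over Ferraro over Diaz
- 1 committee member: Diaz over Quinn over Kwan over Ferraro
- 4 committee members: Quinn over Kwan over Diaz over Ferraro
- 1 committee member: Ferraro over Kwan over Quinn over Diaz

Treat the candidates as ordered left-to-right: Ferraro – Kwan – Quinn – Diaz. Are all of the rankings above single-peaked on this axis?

Axis positions: Ferraro=1, Kwan=2, Quinn=3, Diaz=4.
Group 1 (peak Quinn at position 3): ranking walks positions 3-2-1-4, expanding outward from the peak — single-peaked.
Group 2 (peak Diaz at position 4): ranking walks positions 4-3-2-1, expanding outward from the peak — single-peaked.
Group 3 (peak Quinn at position 3): ranking walks positions 3-2-4-1, expanding outward from the peak — single-peaked.
Group 4 (peak Ferraro at position 1): ranking walks positions 1-2-3-4, expanding outward from the peak — single-peaked.
Every ranking is single-peaked on this axis.

yes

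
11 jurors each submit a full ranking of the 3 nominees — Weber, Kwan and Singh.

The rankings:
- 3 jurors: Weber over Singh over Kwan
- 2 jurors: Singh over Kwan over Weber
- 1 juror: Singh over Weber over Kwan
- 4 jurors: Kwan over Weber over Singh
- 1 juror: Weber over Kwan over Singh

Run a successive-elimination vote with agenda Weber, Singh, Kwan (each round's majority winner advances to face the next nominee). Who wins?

Round 1: Weber vs Singh — 8–3, Weber advances.
Round 2: Weber vs Kwan — 5–6, Kwan advances.
The agenda winner is Kwan.

Kwan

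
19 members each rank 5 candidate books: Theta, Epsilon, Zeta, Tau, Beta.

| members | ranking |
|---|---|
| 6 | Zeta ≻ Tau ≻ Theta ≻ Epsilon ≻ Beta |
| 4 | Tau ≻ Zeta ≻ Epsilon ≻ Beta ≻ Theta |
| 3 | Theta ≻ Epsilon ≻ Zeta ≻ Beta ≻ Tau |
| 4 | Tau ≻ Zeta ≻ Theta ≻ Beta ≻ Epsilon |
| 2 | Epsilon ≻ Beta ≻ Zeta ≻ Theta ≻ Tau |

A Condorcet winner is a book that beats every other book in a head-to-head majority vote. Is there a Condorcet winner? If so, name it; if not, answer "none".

Zeta

Head-to-head results (19 members):
Theta vs Epsilon: Theta, 13–6.
Theta vs Zeta: Zeta wins 16–3.
Theta vs Tau: Tau wins 14–5.
Theta vs Beta: Theta wins 13–6.
Epsilon vs Zeta: Zeta wins 14–5.
Epsilon–Tau: Tau 14–5.
Epsilon vs Beta: Epsilon wins 15–4.
Zeta vs Tau: Zeta, 11–8.
Zeta vs Beta: Zeta, 17–2.
Tau vs Beta: Tau, 14–5.
Only Zeta has no losses; Zeta is the Condorcet winner.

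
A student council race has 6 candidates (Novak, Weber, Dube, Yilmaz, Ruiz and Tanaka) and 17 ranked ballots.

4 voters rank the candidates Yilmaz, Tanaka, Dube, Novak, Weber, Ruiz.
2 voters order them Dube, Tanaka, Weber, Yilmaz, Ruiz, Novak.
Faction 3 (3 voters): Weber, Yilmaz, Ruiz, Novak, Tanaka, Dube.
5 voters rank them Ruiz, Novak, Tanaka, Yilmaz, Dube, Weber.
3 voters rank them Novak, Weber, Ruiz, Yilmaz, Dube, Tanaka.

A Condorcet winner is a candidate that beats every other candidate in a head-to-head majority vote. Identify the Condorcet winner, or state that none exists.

Yilmaz

Pairwise majorities:
Novak–Weber: Novak 12–5.
Novak vs Dube: Novak, 11–6.
Novak vs Yilmaz: 5+3 = 8 for Novak, 9 for Yilmaz — Yilmaz by 9–8.
Novak vs Ruiz: Novak preferred on 4+3 = 7 ballots; Ruiz wins 10–7.
Novak vs Tanaka: Novak is ranked higher on 3+5+3 = 11 ballots, Tanaka on 6. Novak wins 11–6.
Weber vs Dube: Dube, 11–6.
Weber vs Yilmaz: Yilmaz wins 9–8.
Weber vs Ruiz: 12 to 5, Weber.
Weber vs Tanaka: Tanaka, 11–6.
Dube–Yilmaz: Yilmaz 15–2.
Dube–Ruiz: Ruiz 11–6.
Dube–Tanaka: Tanaka 12–5.
Yilmaz–Ruiz: Yilmaz 9–8.
Yilmaz–Tanaka: Yilmaz 10–7.
Ruiz vs Tanaka: 3+5+3 = 11 for Ruiz, 6 for Tanaka — Ruiz by 11–6.
Yilmaz wins every pairwise contest, so Yilmaz is the Condorcet winner.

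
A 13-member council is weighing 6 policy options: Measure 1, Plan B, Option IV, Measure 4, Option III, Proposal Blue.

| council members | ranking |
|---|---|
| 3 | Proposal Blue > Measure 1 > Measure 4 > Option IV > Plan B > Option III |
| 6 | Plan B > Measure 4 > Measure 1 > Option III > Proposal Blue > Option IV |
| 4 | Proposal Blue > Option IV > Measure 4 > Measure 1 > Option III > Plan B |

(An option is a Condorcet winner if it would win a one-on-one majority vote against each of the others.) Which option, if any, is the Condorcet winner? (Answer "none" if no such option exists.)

Check each pair by majority over 13 ballots:
Measure 1–Plan B: Measure 1 7–6.
Measure 1 vs Option IV: 9 to 4, Measure 1.
Measure 1–Measure 4: Measure 4 10–3.
Measure 1 vs Option III: Measure 1 wins 13–0.
Measure 1 vs Proposal Blue: Proposal Blue, 7–6.
Plan B–Option IV: Option IV 7–6.
Plan B vs Measure 4: Measure 4 wins 7–6.
Plan B–Option III: Plan B 9–4.
Plan B vs Proposal Blue: Proposal Blue, 7–6.
Option IV–Measure 4: Measure 4 9–4.
Option IV vs Option III: Option IV is ranked higher on 3+4 = 7 ballots, Option III on 6. Option IV wins 7–6.
Option IV vs Proposal Blue: Option IV preferred on 0 ballots; Proposal Blue wins 13–0.
Measure 4 vs Option III: Measure 4 wins 13–0.
Measure 4 vs Proposal Blue: 6 for Measure 4, 7 for Proposal Blue — Proposal Blue by 7–6.
Option III vs Proposal Blue: 6 for Option III, 7 for Proposal Blue — Proposal Blue by 7–6.
Only Proposal Blue has no losses; Proposal Blue is the Condorcet winner.

Proposal Blue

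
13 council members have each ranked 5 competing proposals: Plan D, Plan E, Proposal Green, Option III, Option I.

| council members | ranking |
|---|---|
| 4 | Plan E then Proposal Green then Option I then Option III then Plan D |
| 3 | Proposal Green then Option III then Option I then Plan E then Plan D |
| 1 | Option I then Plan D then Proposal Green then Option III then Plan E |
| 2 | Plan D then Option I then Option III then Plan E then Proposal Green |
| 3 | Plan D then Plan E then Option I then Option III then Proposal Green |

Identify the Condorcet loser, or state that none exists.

Head-to-head results (13 council members):
Plan D–Plan E: Plan E 7–6.
Plan D vs Proposal Green: 1+2+3 = 6 for Plan D, 7 for Proposal Green — Proposal Green by 7–6.
Plan D vs Option III: 1+2+3 = 6 for Plan D, 7 for Option III — Option III by 7–6.
Plan D vs Option I: 5 to 8, Option I.
Plan E vs Proposal Green: Plan E wins 9–4.
Plan E–Option III: Plan E 7–6.
Plan E vs Option I: 7 to 6, Plan E.
Proposal Green vs Option III: Proposal Green is ranked higher on 4+3+1 = 8 ballots, Option III on 5. Proposal Green wins 8–5.
Proposal Green vs Option I: 7 to 6, Proposal Green.
Option III vs Option I: Option III is ranked higher on 3 ballots, Option I on 10. Option I wins 10–3.
Only Plan D has no wins; Plan D is the Condorcet loser.

Plan D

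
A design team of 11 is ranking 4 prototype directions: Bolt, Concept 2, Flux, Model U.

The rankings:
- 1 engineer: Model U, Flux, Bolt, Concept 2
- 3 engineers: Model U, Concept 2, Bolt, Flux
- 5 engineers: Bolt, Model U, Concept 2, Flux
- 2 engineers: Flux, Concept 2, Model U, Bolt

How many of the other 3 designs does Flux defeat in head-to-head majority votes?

0

Flux against each rival (11 engineers):
Flux vs Bolt: Bolt, 8–3.
Flux vs Concept 2: Concept 2 wins 8–3.
Flux vs Model U: 2 to 9, Model U.
Flux beats no one; loses to Bolt, Concept 2, Model U — 0 pairwise wins.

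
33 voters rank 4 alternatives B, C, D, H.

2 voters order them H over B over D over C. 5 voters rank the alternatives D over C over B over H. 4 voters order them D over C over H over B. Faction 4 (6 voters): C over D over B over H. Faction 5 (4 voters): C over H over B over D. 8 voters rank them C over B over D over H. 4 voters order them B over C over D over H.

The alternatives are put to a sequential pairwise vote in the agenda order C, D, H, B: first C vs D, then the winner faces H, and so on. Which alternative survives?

Round 1: C vs D — 22–11, C advances.
Round 2: C vs H — 31–2, C advances.
Round 3: C vs B — 27–6, C advances.
C survives the agenda.

C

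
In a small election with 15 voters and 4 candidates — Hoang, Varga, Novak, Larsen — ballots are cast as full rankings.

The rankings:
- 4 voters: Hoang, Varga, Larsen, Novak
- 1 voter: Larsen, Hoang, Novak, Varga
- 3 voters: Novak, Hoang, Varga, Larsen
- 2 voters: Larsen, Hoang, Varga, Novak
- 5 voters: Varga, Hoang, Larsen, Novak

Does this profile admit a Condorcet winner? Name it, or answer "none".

Hoang

Pairwise majorities:
Hoang–Varga: Hoang 10–5.
Hoang–Novak: Hoang 12–3.
Hoang vs Larsen: Hoang, 12–3.
Varga vs Novak: Varga, 11–4.
Varga vs Larsen: Varga wins 12–3.
Novak vs Larsen: Larsen wins 12–3.
Hoang wins every pairwise contest, so Hoang is the Condorcet winner.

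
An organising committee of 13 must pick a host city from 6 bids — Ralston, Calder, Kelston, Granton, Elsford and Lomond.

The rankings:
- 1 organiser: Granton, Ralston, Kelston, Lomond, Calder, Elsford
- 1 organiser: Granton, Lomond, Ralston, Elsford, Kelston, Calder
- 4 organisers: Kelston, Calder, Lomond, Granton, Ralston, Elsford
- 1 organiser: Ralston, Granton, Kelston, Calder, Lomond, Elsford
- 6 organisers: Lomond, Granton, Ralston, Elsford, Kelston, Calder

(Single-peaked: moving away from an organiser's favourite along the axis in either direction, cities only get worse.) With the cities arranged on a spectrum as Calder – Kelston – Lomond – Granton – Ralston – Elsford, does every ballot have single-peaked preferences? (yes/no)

no

Axis positions: Calder=1, Kelston=2, Lomond=3, Granton=4, Ralston=5, Elsford=6.
Faction 1: ranking walks positions 4-5-2-3-1-6; Kelston is ranked above Lomond even though Lomond lies between Kelston and the peak Granton on the axis — preferences dip and rise again. Not single-peaked.
Faction 2 (peak Granton at position 4): ranking walks positions 4-3-5-6-2-1, expanding outward from the peak — single-peaked.
Faction 3 (peak Kelston at position 2): ranking walks positions 2-1-3-4-5-6, expanding outward from the peak — single-peaked.
Faction 4: ranking walks positions 5-4-2-1-3-6; Kelston is ranked above Lomond even though Lomond lies between Kelston and the peak Ralston on the axis — preferences dip and rise again. Not single-peaked.
Faction 5 (peak Lomond at position 3): ranking walks positions 3-4-5-6-2-1, expanding outward from the peak — single-peaked.
Faction 1 violates single-peakedness, so the profile is not single-peaked on this axis.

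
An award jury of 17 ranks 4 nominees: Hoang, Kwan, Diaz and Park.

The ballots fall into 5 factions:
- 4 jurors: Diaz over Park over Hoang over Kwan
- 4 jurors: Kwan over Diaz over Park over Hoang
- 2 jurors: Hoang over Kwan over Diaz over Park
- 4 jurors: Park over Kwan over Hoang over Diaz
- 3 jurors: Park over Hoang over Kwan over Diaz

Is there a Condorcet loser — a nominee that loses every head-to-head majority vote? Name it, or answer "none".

Head-to-head results (17 jurors):
Hoang vs Kwan: 4+2+3 = 9 for Hoang, 8 for Kwan — Hoang by 9–8.
Hoang vs Diaz: 9 to 8, Hoang.
Hoang–Park: Park 15–2.
Kwan vs Diaz: Kwan preferred on 4+2+4+3 = 13 ballots; Kwan wins 13–4.
Kwan vs Park: Kwan preferred on 4+2 = 6 ballots; Park wins 11–6.
Diaz vs Park: Diaz is ranked higher on 4+4+2 = 10 ballots, Park on 7. Diaz wins 10–7.
Each nominee has at least one pairwise win (Hoang beats Kwan; Kwan beats Diaz; Diaz beats Park; Park beats Hoang) — no Condorcet loser.

none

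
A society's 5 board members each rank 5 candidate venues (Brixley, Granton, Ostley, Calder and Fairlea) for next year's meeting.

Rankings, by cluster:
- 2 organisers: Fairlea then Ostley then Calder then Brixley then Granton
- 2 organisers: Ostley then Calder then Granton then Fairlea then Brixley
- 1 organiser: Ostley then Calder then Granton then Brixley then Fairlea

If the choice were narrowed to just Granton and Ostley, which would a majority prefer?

Ostley

No ballot ranks Granton above Ostley: 0.
Ballots ranking Ostley above Granton: 5 − 0 = 5.
Ostley wins the head-to-head 5–0.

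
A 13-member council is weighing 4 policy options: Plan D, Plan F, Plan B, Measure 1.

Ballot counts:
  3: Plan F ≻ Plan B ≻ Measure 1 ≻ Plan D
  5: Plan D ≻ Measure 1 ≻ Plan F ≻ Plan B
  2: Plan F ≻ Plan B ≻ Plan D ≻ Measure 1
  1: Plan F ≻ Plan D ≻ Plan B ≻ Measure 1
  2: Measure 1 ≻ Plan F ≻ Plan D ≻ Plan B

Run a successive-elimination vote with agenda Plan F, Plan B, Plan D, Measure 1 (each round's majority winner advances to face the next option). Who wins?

Measure 1

Round 1: Plan F vs Plan B — 13–0, Plan F advances.
Round 2: Plan F vs Plan D — 8–5, Plan F advances.
Round 3: Plan F vs Measure 1 — 6–7, Measure 1 advances.
Measure 1 survives the agenda.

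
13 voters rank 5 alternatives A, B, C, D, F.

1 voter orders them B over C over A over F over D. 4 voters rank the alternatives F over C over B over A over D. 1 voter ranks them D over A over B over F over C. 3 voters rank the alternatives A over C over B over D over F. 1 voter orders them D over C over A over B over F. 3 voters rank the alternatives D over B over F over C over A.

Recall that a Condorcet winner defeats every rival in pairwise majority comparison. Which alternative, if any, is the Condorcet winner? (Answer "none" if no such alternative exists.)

Pairwise majorities:
A vs B: 5 to 8, B.
A–C: C 9–4.
A vs D: A, 8–5.
A–F: F 7–6.
B vs C: C, 8–5.
B vs D: B preferred on 1+4+3 = 8 ballots; B wins 8–5.
B vs F: B is ranked higher on 1+1+3+1+3 = 9 ballots, F on 4. B wins 9–4.
C–D: C 8–5.
C vs F: F wins 8–5.
D vs F: D is ranked higher on 1+3+1+3 = 8 ballots, F on 5. D wins 8–5.
Every alternative loses at least once (A loses to B; B loses to C; C loses to F; D loses to A; F loses to B). The majority relation contains the cycle A beats D beats F beats A, so there is no Condorcet winner.

none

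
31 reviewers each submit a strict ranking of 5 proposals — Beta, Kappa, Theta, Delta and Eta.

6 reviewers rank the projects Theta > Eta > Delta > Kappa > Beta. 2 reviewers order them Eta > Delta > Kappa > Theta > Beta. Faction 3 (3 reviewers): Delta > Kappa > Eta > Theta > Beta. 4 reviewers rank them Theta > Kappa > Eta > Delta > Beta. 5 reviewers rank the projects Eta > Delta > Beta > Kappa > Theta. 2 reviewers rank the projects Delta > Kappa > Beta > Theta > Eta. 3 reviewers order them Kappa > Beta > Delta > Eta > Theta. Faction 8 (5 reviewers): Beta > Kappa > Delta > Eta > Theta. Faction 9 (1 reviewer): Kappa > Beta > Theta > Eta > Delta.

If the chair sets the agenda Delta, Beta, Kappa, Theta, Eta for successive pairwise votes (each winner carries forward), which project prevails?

Eta

Round 1: Delta vs Beta — 22–9, Delta advances.
Round 2: Delta vs Kappa — 18–13, Delta advances.
Round 3: Delta vs Theta — 20–11, Delta advances.
Round 4: Delta vs Eta — 13–18, Eta advances.
The agenda winner is Eta.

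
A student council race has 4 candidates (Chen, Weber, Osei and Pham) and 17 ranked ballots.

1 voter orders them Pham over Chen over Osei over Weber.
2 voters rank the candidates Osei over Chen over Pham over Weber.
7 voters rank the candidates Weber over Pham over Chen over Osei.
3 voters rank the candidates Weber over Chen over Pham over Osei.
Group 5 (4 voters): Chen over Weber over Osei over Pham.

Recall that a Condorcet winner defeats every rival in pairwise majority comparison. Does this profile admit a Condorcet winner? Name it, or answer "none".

Weber

Pairwise majorities:
Chen vs Weber: Chen preferred on 1+2+4 = 7 ballots; Weber wins 10–7.
Chen vs Osei: 1+7+3+4 = 15 for Chen, 2 for Osei — Chen by 15–2.
Chen vs Pham: 9 to 8, Chen.
Weber vs Osei: 7+3+4 = 14 for Weber, 3 for Osei — Weber by 14–3.
Weber vs Pham: 14 to 3, Weber.
Osei vs Pham: Osei preferred on 2+4 = 6 ballots; Pham wins 11–6.
Only Weber has no losses; Weber is the Condorcet winner.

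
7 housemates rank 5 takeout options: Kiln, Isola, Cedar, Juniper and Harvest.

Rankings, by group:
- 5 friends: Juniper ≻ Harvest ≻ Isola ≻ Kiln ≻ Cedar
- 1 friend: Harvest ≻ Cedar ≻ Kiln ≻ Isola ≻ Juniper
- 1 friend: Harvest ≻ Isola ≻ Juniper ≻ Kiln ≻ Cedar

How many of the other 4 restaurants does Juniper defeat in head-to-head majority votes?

Juniper against each rival (7 friends):
Juniper vs Kiln: Juniper is ranked higher on 5+1 = 6 ballots, Kiln on 1. Juniper wins 6–1.
Juniper vs Isola: Juniper preferred on 5 ballots; Juniper wins 5–2.
Juniper vs Cedar: Juniper wins 6–1.
Juniper vs Harvest: 5 for Juniper, 2 for Harvest — Juniper by 5–2.
Juniper beats Kiln, Isola, Cedar, Harvest — 4 pairwise wins.

4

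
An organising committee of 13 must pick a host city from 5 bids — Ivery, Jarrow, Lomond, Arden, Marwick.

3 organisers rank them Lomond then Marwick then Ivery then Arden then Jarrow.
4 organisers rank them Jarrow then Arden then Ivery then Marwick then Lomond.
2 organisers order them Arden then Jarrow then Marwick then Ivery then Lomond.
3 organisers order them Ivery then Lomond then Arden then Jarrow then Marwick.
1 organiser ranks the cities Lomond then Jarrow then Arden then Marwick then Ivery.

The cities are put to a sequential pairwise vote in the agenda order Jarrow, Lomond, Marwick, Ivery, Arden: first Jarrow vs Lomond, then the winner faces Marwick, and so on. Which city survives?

Round 1: Jarrow vs Lomond — 6–7, Lomond advances.
Round 2: Lomond vs Marwick — 7–6, Lomond advances.
Round 3: Lomond vs Ivery — 4–9, Ivery advances.
Round 4: Ivery vs Arden — 6–7, Arden advances.
The agenda winner is Arden.

Arden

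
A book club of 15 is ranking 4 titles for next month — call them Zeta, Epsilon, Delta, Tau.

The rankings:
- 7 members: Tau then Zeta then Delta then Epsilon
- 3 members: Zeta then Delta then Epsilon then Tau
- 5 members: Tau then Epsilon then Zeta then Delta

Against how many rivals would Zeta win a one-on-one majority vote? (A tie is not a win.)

Zeta against each rival (15 members):
Zeta vs Epsilon: Zeta preferred on 7+3 = 10 ballots; Zeta wins 10–5.
Zeta–Delta: Zeta 15–0.
Zeta vs Tau: 3 to 12, Tau.
Zeta beats Epsilon, Delta; loses to Tau — 2 pairwise wins.

2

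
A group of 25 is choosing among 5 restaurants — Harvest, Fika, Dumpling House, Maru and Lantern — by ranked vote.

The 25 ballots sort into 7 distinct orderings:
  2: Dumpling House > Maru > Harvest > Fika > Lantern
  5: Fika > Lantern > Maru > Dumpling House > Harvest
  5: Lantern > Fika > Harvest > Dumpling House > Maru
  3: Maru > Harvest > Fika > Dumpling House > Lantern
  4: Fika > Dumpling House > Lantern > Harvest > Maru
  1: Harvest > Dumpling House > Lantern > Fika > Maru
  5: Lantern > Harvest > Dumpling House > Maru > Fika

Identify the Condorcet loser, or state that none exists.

Maru

Pairwise majorities:
Harvest–Fika: Fika 14–11.
Harvest vs Dumpling House: Harvest wins 14–11.
Harvest vs Maru: Harvest is ranked higher on 5+4+1+5 = 15 ballots, Maru on 10. Harvest wins 15–10.
Harvest vs Lantern: Lantern wins 19–6.
Fika vs Dumpling House: Fika wins 17–8.
Fika vs Maru: Fika, 15–10.
Fika vs Lantern: 14 to 11, Fika.
Dumpling House vs Maru: Dumpling House, 17–8.
Dumpling House vs Lantern: Dumpling House preferred on 2+3+4+1 = 10 ballots; Lantern wins 15–10.
Maru–Lantern: Lantern 20–5.
Only Maru has no wins; Maru is the Condorcet loser.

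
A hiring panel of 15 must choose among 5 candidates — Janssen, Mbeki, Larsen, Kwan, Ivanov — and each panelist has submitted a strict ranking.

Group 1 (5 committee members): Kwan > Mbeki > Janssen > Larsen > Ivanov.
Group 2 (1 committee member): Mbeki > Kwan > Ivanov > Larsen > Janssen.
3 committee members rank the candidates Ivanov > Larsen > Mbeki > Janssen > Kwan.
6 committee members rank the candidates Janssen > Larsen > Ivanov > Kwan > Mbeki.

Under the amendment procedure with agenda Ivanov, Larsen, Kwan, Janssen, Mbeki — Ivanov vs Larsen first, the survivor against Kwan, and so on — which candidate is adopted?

Round 1: Ivanov vs Larsen — 4–11, Larsen advances.
Round 2: Larsen vs Kwan — 9–6, Larsen advances.
Round 3: Larsen vs Janssen — 4–11, Janssen advances.
Round 4: Janssen vs Mbeki — 6–9, Mbeki advances.
The agenda winner is Mbeki.

Mbeki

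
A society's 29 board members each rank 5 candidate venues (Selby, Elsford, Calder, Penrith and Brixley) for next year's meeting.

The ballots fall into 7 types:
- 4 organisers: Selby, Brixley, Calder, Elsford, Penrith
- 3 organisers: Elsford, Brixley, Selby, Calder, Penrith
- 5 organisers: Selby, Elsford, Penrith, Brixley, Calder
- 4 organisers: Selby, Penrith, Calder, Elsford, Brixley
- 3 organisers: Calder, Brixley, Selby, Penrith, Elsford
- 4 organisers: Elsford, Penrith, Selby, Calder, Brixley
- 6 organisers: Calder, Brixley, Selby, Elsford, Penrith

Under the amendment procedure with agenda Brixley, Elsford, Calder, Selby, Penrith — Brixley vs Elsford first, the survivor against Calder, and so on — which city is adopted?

Round 1: Brixley vs Elsford — 13–16, Elsford advances.
Round 2: Elsford vs Calder — 12–17, Calder advances.
Round 3: Calder vs Selby — 9–20, Selby advances.
Round 4: Selby vs Penrith — 25–4, Selby advances.
Selby survives the agenda.

Selby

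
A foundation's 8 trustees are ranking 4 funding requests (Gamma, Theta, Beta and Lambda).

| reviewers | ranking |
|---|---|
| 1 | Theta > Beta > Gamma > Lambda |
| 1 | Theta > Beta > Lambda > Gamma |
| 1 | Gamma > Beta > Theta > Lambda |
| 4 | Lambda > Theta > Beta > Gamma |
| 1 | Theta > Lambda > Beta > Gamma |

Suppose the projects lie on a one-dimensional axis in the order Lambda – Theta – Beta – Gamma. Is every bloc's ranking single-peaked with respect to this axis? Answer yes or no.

yes

Axis positions: Lambda=1, Theta=2, Beta=3, Gamma=4.
Bloc 1 (peak Theta at position 2): ranking walks positions 2-3-4-1, expanding outward from the peak — single-peaked.
Bloc 2 (peak Theta at position 2): ranking walks positions 2-3-1-4, expanding outward from the peak — single-peaked.
Bloc 3 (peak Gamma at position 4): ranking walks positions 4-3-2-1, expanding outward from the peak — single-peaked.
Bloc 4 (peak Lambda at position 1): ranking walks positions 1-2-3-4, expanding outward from the peak — single-peaked.
Bloc 5 (peak Theta at position 2): ranking walks positions 2-1-3-4, expanding outward from the peak — single-peaked.
Every ranking is single-peaked on this axis.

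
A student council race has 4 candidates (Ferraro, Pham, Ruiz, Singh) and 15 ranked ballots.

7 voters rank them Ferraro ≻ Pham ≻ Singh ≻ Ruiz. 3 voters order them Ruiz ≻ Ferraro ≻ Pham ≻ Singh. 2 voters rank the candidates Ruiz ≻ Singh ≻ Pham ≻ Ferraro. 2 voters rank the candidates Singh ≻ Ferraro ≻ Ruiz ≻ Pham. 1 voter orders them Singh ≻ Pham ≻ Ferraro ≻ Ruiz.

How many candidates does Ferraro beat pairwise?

3

Ferraro against each rival (15 voters):
Ferraro vs Pham: Ferraro wins 12–3.
Ferraro–Ruiz: Ferraro 10–5.
Ferraro vs Singh: 7+3 = 10 for Ferraro, 5 for Singh — Ferraro by 10–5.
Ferraro beats Pham, Ruiz, Singh — 3 pairwise wins.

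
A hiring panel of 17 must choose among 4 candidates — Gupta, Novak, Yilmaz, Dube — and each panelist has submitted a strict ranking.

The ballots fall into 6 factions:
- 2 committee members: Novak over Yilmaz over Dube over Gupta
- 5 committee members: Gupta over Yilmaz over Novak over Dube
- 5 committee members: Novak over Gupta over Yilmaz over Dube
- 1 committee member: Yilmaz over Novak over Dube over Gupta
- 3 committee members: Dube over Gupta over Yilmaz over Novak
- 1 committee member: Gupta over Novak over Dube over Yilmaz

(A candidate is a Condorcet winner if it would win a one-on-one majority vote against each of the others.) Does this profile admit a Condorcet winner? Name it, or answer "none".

Gupta

Pairwise majorities:
Gupta vs Novak: Gupta is ranked higher on 5+3+1 = 9 ballots, Novak on 8. Gupta wins 9–8.
Gupta vs Yilmaz: Gupta is ranked higher on 5+5+3+1 = 14 ballots, Yilmaz on 3. Gupta wins 14–3.
Gupta vs Dube: 5+5+1 = 11 for Gupta, 6 for Dube — Gupta by 11–6.
Novak vs Yilmaz: 8 to 9, Yilmaz.
Novak vs Dube: 2+5+5+1+1 = 14 for Novak, 3 for Dube — Novak by 14–3.
Yilmaz vs Dube: 13 to 4, Yilmaz.
Gupta defeats every rival head-to-head and is the Condorcet winner.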